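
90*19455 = 1750950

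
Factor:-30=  - 2^1*3^1  *  5^1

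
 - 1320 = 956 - 2276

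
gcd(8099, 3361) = 1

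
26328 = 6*4388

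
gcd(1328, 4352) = 16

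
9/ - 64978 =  - 9/64978 = -  0.00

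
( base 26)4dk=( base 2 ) 101111110110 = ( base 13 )1517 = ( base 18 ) 982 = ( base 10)3062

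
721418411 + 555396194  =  1276814605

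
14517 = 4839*3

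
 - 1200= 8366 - 9566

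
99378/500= 198+189/250 = 198.76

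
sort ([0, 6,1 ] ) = [0,1, 6] 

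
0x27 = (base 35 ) 14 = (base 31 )18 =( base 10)39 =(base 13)30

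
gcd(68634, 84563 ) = 1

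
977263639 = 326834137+650429502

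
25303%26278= 25303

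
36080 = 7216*5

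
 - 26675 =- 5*5335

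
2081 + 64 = 2145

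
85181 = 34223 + 50958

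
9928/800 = 1241/100 = 12.41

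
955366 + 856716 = 1812082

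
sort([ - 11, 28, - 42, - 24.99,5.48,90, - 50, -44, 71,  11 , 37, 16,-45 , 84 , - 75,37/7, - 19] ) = [ - 75 , - 50,  -  45,-44, - 42, - 24.99, - 19, - 11,37/7,  5.48,  11, 16,28,  37,71,  84,90]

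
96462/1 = 96462= 96462.00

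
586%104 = 66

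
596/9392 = 149/2348 = 0.06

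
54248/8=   6781 = 6781.00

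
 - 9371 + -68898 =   -  78269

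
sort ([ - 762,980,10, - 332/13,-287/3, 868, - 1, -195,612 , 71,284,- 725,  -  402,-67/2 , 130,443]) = [ - 762,-725, - 402,- 195, - 287/3,  -  67/2,-332/13 , - 1, 10,71, 130,284, 443,612, 868, 980]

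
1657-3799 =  - 2142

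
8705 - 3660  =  5045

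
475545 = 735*647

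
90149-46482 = 43667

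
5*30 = 150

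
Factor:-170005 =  - 5^1*11^2*281^1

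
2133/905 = 2  +  323/905 =2.36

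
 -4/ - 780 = 1/195 = 0.01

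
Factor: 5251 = 59^1*89^1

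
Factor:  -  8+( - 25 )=-33 = - 3^1*11^1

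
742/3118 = 371/1559 = 0.24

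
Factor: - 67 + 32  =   - 35 = - 5^1 * 7^1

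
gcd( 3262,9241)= 1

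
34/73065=34/73065  =  0.00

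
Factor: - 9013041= - 3^2 * 67^1*14947^1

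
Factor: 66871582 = 2^1 * 33435791^1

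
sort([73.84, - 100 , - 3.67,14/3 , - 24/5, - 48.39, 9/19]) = [ - 100, - 48.39  , - 24/5, - 3.67, 9/19,14/3,73.84]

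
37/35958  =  37/35958 =0.00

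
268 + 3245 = 3513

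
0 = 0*724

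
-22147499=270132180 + - 292279679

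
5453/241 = 22+151/241 = 22.63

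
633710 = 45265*14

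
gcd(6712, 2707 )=1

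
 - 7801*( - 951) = 7418751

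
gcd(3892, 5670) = 14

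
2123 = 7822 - 5699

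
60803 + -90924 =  - 30121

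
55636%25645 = 4346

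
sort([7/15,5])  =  [7/15,  5 ]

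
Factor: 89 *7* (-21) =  - 3^1*7^2*89^1 =-13083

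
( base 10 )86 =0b1010110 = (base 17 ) 51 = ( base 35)2g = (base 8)126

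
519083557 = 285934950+233148607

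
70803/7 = 10114 + 5/7 = 10114.71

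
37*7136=264032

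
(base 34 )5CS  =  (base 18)1136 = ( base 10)6216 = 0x1848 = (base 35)52l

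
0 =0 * 8243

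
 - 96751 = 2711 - 99462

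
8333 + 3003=11336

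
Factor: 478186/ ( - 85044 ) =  - 641/114 =- 2^( - 1 ) * 3^ ( - 1) * 19^( - 1 )*641^1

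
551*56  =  30856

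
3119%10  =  9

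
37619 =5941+31678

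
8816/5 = 8816/5 = 1763.20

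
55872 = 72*776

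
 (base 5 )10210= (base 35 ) JF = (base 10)680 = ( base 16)2a8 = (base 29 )nd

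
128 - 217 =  - 89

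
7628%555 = 413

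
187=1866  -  1679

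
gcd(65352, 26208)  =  168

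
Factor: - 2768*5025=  - 2^4* 3^1*5^2*67^1 * 173^1 = - 13909200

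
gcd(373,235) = 1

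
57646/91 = 633  +  43/91 = 633.47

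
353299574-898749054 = -545449480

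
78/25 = 3  +  3/25 = 3.12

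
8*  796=6368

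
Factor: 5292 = 2^2 * 3^3 * 7^2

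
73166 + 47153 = 120319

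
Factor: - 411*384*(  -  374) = 2^8 * 3^2*11^1*17^1*137^1=59026176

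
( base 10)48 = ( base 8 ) 60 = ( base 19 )2a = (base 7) 66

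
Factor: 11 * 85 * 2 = 2^1 * 5^1*11^1*17^1 = 1870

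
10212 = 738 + 9474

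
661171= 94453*7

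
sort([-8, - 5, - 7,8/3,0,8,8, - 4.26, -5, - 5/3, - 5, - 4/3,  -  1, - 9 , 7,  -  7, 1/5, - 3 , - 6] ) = [ - 9, - 8, - 7, - 7, - 6, - 5, - 5, - 5, - 4.26,-3,-5/3, - 4/3, -1,0,1/5,  8/3,7,8, 8 ]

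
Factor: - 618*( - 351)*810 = 175703580 = 2^2*3^8*5^1*13^1*103^1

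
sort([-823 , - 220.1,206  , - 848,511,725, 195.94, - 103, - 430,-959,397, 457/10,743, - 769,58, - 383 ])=[- 959, - 848, - 823, - 769, - 430, - 383, -220.1,- 103,457/10, 58, 195.94,206,397,511,725,743] 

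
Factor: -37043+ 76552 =39509^1=39509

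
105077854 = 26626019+78451835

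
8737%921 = 448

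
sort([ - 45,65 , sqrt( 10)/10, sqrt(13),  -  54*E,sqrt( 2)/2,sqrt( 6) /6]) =[ - 54*E,-45, sqrt(10) /10, sqrt( 6 )/6 , sqrt ( 2)/2, sqrt (13), 65] 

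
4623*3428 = 15847644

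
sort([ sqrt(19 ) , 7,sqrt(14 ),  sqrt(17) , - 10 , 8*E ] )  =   [ - 10, sqrt(14), sqrt( 17 ) , sqrt( 19), 7,  8*E]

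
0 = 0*65857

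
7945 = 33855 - 25910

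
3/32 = 3/32 = 0.09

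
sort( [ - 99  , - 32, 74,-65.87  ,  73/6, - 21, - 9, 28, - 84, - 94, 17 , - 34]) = [ -99, - 94, - 84  , - 65.87, - 34, - 32 ,- 21, - 9, 73/6  ,  17, 28, 74]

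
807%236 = 99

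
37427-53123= - 15696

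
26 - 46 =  - 20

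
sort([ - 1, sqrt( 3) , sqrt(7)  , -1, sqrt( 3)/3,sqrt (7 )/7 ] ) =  [-1, - 1,sqrt(  7 )/7, sqrt( 3 ) /3, sqrt( 3 ),  sqrt(7) ] 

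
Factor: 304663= 304663^1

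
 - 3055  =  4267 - 7322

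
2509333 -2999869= - 490536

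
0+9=9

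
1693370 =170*9961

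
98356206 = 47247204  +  51109002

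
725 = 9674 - 8949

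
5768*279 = 1609272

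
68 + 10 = 78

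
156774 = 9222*17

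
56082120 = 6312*8885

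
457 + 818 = 1275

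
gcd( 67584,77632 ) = 64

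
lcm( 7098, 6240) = 567840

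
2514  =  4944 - 2430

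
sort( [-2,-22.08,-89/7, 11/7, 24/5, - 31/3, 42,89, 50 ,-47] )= [-47,-22.08, - 89/7,  -  31/3, - 2,11/7,24/5, 42,50, 89 ]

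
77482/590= 38741/295= 131.33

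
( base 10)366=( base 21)h9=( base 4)11232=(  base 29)CI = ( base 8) 556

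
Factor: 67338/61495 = 2^1 * 3^3 * 5^( - 1) * 7^( - 2)*29^1 * 43^1 * 251^( - 1)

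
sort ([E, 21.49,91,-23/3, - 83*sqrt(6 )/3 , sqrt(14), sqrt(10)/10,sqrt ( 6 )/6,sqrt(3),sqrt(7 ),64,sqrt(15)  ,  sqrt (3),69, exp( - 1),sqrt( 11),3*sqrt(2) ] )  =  [ - 83*sqrt( 6 )/3,-23/3,sqrt(10)/10,exp( - 1),  sqrt(6 ) /6,sqrt(3) , sqrt ( 3), sqrt(7),E,sqrt(11),sqrt ( 14 ),sqrt(15),3* sqrt( 2 ),21.49,  64,69,91 ]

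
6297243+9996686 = 16293929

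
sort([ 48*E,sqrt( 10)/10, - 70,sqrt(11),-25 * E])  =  [ - 70,-25*E, sqrt(10)/10,sqrt(11 ),  48*E ] 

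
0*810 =0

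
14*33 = 462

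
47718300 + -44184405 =3533895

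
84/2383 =84/2383 = 0.04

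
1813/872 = 1813/872 =2.08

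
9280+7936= 17216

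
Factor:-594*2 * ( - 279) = 2^2 * 3^5 * 11^1*31^1 = 331452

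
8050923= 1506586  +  6544337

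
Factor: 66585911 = 7^1*367^1*25919^1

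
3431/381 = 9 + 2/381 = 9.01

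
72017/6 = 72017/6 = 12002.83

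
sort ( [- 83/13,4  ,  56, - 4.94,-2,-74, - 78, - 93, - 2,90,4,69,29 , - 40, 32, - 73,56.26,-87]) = [ - 93, - 87,-78, - 74, -73, -40, - 83/13, - 4.94 ,-2, - 2,4,4 , 29,32,56, 56.26,69,90] 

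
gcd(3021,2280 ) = 57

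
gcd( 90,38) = 2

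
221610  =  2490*89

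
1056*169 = 178464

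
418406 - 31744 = 386662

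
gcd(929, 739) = 1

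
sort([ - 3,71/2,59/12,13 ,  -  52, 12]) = [ - 52,- 3,59/12, 12,13,71/2]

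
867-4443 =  - 3576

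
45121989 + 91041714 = 136163703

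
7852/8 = 981 + 1/2  =  981.50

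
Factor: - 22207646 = -2^1*83^1*133781^1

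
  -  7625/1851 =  - 5 + 1630/1851 = -4.12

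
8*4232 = 33856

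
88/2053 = 88/2053  =  0.04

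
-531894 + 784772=252878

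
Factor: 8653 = 17^1 * 509^1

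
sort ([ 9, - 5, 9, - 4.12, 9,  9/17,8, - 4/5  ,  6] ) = [- 5,-4.12,  -  4/5,  9/17, 6, 8,9, 9,  9] 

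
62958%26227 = 10504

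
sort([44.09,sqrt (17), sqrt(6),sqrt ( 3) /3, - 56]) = [ - 56,sqrt(3)/3,sqrt( 6 ),sqrt (17),44.09] 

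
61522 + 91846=153368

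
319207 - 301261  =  17946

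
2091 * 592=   1237872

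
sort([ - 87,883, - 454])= [ - 454 , - 87,883] 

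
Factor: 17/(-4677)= - 3^(-1)*17^1*1559^( - 1)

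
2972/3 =990  +  2/3 = 990.67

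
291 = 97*3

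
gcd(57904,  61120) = 16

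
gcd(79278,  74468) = 2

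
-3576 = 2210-5786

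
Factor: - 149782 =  - 2^1*74891^1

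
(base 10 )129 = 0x81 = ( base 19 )6F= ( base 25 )54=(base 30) 49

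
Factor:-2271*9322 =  - 2^1*3^1*59^1*79^1*757^1  =  - 21170262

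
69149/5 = 13829 + 4/5= 13829.80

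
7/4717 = 7/4717 = 0.00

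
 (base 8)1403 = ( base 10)771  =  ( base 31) OR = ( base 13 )474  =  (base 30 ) pl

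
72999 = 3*24333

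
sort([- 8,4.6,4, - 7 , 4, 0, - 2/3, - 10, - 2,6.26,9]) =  [ - 10, - 8, - 7, - 2,-2/3, 0,4, 4, 4.6, 6.26, 9] 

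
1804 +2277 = 4081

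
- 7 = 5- 12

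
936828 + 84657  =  1021485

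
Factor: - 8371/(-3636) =2^(- 2) *3^(  -  2)* 11^1 * 101^(-1 )*761^1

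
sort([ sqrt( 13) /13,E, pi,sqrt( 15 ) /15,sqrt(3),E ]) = [sqrt( 15)/15, sqrt( 13 )/13,sqrt( 3),E, E,pi ] 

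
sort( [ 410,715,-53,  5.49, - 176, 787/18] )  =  [ - 176,  -  53, 5.49, 787/18, 410, 715 ]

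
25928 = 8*3241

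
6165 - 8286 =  - 2121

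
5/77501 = 5/77501 = 0.00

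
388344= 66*5884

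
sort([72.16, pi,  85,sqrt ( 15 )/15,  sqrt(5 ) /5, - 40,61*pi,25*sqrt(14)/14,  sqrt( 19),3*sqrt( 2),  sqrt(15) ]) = [ - 40,sqrt( 15 )/15,sqrt(5)/5,pi, sqrt(15 ),3*sqrt ( 2 ), sqrt(19), 25*sqrt( 14) /14,72.16, 85,61 * pi ] 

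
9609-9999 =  - 390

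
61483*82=5041606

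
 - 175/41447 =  - 1 + 5896/5921 = -0.00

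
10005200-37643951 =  - 27638751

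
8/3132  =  2/783 = 0.00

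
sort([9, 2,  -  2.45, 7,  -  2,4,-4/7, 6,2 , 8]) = [ - 2.45, - 2, - 4/7,2, 2, 4, 6, 7  ,  8, 9 ] 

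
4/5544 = 1/1386 = 0.00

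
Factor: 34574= 2^1*59^1*293^1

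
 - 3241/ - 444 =3241/444  =  7.30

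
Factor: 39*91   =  3^1*7^1*13^2 = 3549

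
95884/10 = 9588 + 2/5 = 9588.40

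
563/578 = 563/578 = 0.97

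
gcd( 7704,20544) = 2568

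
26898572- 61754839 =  -34856267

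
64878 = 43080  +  21798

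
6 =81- 75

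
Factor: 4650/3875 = 2^1 * 3^1 * 5^ ( - 1) =6/5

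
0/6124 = 0 = 0.00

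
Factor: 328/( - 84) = - 82/21 = -2^1*3^( - 1 )*7^(-1 )*41^1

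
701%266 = 169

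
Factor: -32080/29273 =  - 80/73=- 2^4*5^1*73^(-1)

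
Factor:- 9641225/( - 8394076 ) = 2^( - 2)*5^2  *11^1*35059^1*2098519^( - 1)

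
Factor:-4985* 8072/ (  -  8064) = 2^ (-4) *3^(-2 )*5^1*7^ (- 1)*997^1*1009^1=5029865/1008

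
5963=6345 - 382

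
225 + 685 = 910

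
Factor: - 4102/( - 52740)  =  7/90=2^( - 1 )*3^ (- 2)*5^( - 1)*7^1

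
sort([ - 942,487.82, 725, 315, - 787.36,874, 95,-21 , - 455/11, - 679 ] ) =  [  -  942,-787.36,-679, - 455/11,-21 , 95, 315, 487.82,  725,  874]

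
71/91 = 71/91= 0.78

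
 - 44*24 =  - 1056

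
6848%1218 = 758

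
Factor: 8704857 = 3^1 * 7^1*199^1*2083^1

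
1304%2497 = 1304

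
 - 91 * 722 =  - 65702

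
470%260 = 210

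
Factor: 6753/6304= 2^ ( - 5)*3^1*197^( - 1)*2251^1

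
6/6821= 6/6821 = 0.00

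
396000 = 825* 480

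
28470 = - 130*( - 219 )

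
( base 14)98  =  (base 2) 10000110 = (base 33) 42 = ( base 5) 1014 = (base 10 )134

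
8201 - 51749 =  - 43548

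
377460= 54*6990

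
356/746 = 178/373  =  0.48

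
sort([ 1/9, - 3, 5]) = [- 3, 1/9, 5]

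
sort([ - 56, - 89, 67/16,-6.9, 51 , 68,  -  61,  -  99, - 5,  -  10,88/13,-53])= [ - 99, - 89, - 61,- 56, - 53,-10,-6.9,-5,67/16, 88/13 , 51, 68 ]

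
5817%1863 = 228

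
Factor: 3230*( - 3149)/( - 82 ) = 5085635/41 = 5^1*17^1*19^1*41^(  -  1 )*47^1*67^1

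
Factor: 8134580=2^2*5^1*406729^1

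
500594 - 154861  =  345733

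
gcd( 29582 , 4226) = 4226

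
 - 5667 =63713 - 69380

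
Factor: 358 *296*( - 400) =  - 42387200 = - 2^8*5^2 * 37^1 *179^1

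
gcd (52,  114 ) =2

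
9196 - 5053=4143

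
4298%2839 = 1459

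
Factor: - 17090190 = -2^1 * 3^5 * 5^1*13^1*541^1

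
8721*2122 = 18505962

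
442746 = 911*486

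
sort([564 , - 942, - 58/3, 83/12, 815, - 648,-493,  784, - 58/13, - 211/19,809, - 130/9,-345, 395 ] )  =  [ - 942, - 648, - 493,-345, - 58/3, - 130/9, - 211/19,-58/13,83/12, 395, 564, 784,  809,  815 ] 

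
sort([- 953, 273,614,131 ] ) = [ - 953, 131,273, 614 ] 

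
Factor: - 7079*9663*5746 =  - 2^1*3^1*13^2*17^1*3221^1*7079^1 =-393051550242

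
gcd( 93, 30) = 3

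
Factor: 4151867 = 71^1*58477^1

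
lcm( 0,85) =0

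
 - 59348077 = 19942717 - 79290794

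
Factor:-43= -43^1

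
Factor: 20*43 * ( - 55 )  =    -  47300 =- 2^2 * 5^2*11^1*43^1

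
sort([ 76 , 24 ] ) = [24 , 76]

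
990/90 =11=11.00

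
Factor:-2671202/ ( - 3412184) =12967/16564 = 2^ ( - 2)*41^( - 1)*101^( - 1)*12967^1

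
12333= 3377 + 8956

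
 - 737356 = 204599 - 941955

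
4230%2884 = 1346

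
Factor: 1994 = 2^1*997^1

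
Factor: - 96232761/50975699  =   - 3^2*71^1*73^1*311^( - 1 )*2063^1 * 163909^(-1 ) 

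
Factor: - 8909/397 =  - 59^1*151^1*397^( - 1)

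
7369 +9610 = 16979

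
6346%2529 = 1288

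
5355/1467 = 595/163 = 3.65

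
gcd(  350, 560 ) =70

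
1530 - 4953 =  - 3423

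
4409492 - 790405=3619087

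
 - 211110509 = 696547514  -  907658023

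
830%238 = 116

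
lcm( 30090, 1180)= 60180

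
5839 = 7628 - 1789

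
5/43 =5/43 = 0.12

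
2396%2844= 2396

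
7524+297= 7821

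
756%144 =36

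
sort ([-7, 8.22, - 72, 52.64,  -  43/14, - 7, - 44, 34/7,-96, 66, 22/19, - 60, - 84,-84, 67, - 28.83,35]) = [ - 96, - 84,- 84, - 72,  -  60,  -  44, - 28.83, - 7,-7, - 43/14,22/19,  34/7, 8.22, 35,52.64,66, 67]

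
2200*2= 4400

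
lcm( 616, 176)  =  1232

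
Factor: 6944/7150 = 3472/3575 = 2^4*5^ (  -  2)*7^1*11^( - 1)*13^( - 1)*31^1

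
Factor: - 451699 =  - 451699^1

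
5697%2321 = 1055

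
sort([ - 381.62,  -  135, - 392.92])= [ - 392.92,-381.62, - 135]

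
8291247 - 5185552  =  3105695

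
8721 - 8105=616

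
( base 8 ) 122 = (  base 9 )101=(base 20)42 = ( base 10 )82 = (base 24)3a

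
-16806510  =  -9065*1854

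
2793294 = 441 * 6334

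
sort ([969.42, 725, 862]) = [725,862,969.42]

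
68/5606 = 34/2803 = 0.01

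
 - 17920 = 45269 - 63189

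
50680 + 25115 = 75795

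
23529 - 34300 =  - 10771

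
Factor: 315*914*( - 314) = -90403740=- 2^2*3^2*5^1*7^1*157^1*457^1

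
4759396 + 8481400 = 13240796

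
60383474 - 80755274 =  - 20371800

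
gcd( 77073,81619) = 1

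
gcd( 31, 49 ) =1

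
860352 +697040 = 1557392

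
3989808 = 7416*538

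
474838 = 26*18263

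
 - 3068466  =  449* ( - 6834 ) 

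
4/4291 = 4/4291  =  0.00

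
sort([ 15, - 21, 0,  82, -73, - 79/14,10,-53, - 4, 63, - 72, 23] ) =[ - 73 , - 72 ,-53, - 21,  -  79/14, - 4 , 0,10,15, 23,  63, 82] 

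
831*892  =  741252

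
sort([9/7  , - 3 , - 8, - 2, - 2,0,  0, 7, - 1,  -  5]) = [ - 8, - 5, - 3, - 2, - 2, - 1,  0,0 , 9/7, 7 ]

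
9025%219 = 46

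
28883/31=28883/31 = 931.71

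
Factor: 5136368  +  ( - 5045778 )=2^1 * 5^1*9059^1 = 90590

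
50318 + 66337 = 116655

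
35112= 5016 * 7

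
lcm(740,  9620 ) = 9620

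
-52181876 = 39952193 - 92134069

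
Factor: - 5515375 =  - 5^3*44123^1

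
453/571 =453/571 = 0.79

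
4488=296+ 4192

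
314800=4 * 78700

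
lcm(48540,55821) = 1116420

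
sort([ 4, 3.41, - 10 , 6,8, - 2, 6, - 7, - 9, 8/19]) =[ - 10 , - 9, - 7, - 2, 8/19, 3.41,4,6, 6, 8] 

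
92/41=92/41 = 2.24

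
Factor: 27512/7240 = 5^( - 1 )*19^1= 19/5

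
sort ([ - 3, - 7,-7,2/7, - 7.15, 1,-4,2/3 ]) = [ -7.15, - 7, - 7,-4 ,  -  3, 2/7, 2/3, 1 ]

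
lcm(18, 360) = 360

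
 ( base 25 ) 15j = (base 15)364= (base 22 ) 1CL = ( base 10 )769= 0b1100000001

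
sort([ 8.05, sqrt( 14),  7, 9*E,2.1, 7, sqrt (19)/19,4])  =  [ sqrt( 19) /19, 2.1,sqrt( 14 ),4, 7, 7 , 8.05 , 9 *E ] 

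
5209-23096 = -17887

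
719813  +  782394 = 1502207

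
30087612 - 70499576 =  - 40411964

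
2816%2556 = 260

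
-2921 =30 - 2951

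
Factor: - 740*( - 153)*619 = 70083180 = 2^2*3^2*5^1*17^1*37^1*619^1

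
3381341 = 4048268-666927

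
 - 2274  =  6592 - 8866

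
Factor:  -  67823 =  - 7^1*9689^1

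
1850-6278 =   -  4428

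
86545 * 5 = 432725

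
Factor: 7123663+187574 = 7311237 = 3^1*37^1*65867^1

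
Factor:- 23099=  - 23099^1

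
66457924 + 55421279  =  121879203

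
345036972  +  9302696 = 354339668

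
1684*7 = 11788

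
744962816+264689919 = 1009652735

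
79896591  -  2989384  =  76907207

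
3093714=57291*54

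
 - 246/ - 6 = 41/1= 41.00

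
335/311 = 335/311 = 1.08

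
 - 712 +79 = - 633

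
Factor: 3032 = 2^3 * 379^1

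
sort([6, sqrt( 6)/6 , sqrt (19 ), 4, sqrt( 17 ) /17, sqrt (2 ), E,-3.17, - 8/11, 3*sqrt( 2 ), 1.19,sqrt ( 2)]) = [ -3.17,-8/11, sqrt( 17 )/17,  sqrt( 6 )/6,  1.19, sqrt( 2), sqrt( 2), E,4, 3*sqrt ( 2), sqrt ( 19), 6]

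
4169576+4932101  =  9101677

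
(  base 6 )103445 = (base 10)8597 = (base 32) 8CL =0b10000110010101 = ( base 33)7TH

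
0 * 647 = 0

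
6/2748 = 1/458 = 0.00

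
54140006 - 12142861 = 41997145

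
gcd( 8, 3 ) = 1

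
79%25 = 4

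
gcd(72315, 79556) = 1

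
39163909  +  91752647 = 130916556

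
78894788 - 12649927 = 66244861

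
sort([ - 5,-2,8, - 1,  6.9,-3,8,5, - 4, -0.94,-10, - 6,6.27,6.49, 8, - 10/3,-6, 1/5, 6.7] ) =[ - 10, - 6, - 6, - 5,-4, - 10/3,-3, - 2, - 1,-0.94,1/5,5,6.27,6.49,6.7,6.9,8,8,8 ]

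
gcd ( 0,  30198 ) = 30198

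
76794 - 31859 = 44935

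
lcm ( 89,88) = 7832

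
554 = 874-320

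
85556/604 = 141  +  98/151  =  141.65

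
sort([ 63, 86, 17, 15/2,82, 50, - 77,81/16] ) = [ - 77,81/16,  15/2,17,50,63,  82,  86]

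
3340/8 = 417 + 1/2 = 417.50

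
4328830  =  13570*319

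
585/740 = 117/148 = 0.79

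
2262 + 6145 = 8407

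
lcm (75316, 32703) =2485428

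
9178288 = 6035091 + 3143197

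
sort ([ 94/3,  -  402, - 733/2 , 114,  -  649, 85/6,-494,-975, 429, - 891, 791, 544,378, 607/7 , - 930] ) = [ - 975,  -  930  , - 891, - 649, - 494,  -  402, - 733/2, 85/6, 94/3, 607/7, 114, 378, 429, 544, 791 ]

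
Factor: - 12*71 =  - 2^2*3^1*71^1=-852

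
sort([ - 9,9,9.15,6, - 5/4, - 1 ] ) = [ -9 , - 5/4, - 1,6, 9, 9.15 ] 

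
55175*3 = 165525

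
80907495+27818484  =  108725979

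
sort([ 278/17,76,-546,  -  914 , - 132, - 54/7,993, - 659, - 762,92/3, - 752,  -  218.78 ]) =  [ - 914, - 762, - 752,  -  659, - 546,-218.78, - 132, - 54/7,278/17, 92/3 , 76,993]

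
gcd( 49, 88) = 1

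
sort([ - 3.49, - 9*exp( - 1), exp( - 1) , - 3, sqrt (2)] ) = [-3.49, - 9*exp ( - 1),-3, exp( -1 ) , sqrt (2) ]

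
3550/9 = 3550/9= 394.44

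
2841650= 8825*322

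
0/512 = 0 = 0.00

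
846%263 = 57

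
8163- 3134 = 5029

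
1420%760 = 660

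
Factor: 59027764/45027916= 71^ ( - 1)*331^( - 1)*479^(- 1 )*14756941^1 = 14756941/11256979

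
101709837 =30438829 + 71271008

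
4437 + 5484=9921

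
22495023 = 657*34239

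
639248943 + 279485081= 918734024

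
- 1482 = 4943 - 6425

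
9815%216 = 95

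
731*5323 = 3891113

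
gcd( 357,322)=7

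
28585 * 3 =85755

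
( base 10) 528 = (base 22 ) 120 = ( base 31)H1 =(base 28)IO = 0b1000010000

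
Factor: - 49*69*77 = -3^1*7^3*11^1*23^1 = - 260337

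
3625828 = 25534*142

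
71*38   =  2698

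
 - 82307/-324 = 82307/324 = 254.03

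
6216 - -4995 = 11211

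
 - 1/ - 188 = 1/188 = 0.01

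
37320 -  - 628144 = 665464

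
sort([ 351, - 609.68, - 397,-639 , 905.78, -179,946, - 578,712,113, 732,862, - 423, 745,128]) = [ - 639,-609.68, - 578, - 423, - 397, - 179, 113, 128 , 351,712,  732, 745,862, 905.78,946]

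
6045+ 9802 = 15847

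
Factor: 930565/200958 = 2^( - 1)*3^( - 1)*5^1*33493^(-1 ) * 186113^1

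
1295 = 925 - -370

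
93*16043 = 1491999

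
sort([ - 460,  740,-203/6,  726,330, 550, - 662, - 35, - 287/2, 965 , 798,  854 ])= [ - 662, - 460, - 287/2, - 35, - 203/6,330,550,726,740, 798, 854, 965 ] 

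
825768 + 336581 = 1162349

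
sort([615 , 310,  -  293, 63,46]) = [-293 , 46,63 , 310, 615] 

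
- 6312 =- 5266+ - 1046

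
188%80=28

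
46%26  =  20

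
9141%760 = 21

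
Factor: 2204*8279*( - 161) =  - 2^2*7^1* 17^1*19^1*23^1*29^1*487^1 = - 2937753476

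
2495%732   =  299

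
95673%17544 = 7953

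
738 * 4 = 2952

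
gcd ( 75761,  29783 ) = 79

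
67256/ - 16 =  - 8407/2 = - 4203.50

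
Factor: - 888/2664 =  - 1/3 = - 3^( - 1)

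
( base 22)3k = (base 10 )86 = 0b1010110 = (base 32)2M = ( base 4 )1112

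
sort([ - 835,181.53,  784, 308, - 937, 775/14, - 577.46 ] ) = [ - 937, - 835, - 577.46,775/14, 181.53,308 , 784]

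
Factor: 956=2^2*239^1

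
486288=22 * 22104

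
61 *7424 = 452864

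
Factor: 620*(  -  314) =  - 194680  =  - 2^3*5^1*31^1*157^1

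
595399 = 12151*49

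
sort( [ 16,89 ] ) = [ 16, 89]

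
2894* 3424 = 9909056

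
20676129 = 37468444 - 16792315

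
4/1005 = 4/1005= 0.00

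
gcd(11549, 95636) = 1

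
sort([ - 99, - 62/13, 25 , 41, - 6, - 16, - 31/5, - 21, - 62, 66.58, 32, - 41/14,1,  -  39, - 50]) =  [ - 99, - 62,-50, - 39,-21, - 16, - 31/5, - 6, - 62/13, - 41/14,1,25,32,41,66.58]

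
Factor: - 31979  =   - 113^1*283^1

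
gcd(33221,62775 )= 1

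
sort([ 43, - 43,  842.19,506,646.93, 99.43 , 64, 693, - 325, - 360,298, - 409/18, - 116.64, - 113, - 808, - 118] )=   [ - 808,-360, - 325, - 118 , - 116.64, - 113, - 43, - 409/18 , 43,64, 99.43, 298,506,646.93,693,842.19] 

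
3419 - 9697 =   -  6278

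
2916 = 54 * 54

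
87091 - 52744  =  34347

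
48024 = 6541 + 41483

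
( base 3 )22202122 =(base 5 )201024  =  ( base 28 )845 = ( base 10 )6389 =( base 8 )14365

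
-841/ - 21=841/21  =  40.05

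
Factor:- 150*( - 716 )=2^3*  3^1*5^2 * 179^1 =107400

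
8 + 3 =11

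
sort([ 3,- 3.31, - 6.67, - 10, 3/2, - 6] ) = [-10, - 6.67,-6, - 3.31, 3/2,3] 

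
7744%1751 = 740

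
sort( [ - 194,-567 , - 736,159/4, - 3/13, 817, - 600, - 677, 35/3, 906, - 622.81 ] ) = [ - 736, -677, - 622.81, - 600,  -  567, - 194, - 3/13, 35/3  ,  159/4,817,  906 ]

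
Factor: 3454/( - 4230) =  - 3^ ( - 2 )*5^( -1 )*11^1*47^( - 1 )* 157^1 = -1727/2115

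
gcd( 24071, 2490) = 1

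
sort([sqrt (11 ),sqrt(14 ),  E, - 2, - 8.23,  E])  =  [ -8.23, - 2,E, E , sqrt( 11 ),  sqrt( 14 )]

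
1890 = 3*630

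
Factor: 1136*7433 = 2^4 * 71^1*7433^1 = 8443888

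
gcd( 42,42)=42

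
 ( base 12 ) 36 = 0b101010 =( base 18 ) 26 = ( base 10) 42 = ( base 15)2c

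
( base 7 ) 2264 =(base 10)830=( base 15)3a5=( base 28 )11I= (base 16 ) 33e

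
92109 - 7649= 84460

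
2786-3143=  - 357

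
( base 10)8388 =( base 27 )BDI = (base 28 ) AJG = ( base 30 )99I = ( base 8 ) 20304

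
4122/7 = 4122/7 = 588.86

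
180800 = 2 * 90400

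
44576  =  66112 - 21536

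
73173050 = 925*79106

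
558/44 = 279/22  =  12.68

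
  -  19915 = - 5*3983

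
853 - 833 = 20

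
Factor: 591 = 3^1*197^1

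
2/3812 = 1/1906  =  0.00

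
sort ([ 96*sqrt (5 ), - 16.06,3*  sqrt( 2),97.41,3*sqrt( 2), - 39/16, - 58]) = [ - 58, - 16.06, - 39/16,3 * sqrt(2),  3*sqrt( 2),  97.41, 96*sqrt(5)] 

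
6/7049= 6/7049 =0.00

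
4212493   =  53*79481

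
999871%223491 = 105907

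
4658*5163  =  24049254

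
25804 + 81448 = 107252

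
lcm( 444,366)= 27084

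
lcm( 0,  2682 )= 0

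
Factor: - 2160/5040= -3/7 = -3^1 * 7^(  -  1)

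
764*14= 10696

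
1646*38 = 62548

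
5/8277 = 5/8277 =0.00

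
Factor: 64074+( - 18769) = 5^1*13^1*17^1 *41^1 = 45305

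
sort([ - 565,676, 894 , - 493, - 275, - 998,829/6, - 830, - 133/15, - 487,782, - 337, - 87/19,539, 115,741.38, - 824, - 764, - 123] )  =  [  -  998, - 830, - 824, - 764, - 565, - 493, - 487, - 337, - 275, - 123, - 133/15,- 87/19  ,  115,829/6,539,676,741.38,782,894 ]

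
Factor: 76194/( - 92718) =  - 83^1*101^( - 1) = - 83/101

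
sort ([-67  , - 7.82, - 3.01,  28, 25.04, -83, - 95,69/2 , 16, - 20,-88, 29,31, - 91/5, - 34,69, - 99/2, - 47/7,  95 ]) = [ - 95 ,-88, - 83, - 67, - 99/2, - 34, - 20, - 91/5, - 7.82 ,-47/7, - 3.01,16 , 25.04, 28 , 29 , 31, 69/2, 69,95 ] 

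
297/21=99/7 =14.14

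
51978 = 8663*6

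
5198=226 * 23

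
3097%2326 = 771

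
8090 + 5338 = 13428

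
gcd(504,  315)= 63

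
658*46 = 30268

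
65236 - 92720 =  - 27484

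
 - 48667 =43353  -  92020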